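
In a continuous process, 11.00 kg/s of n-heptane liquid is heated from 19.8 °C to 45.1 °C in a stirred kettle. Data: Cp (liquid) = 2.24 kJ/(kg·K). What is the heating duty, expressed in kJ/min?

Q = ṁ·Cp·ΔT = 11.00 × 2.24 × (45.1 − 19.8) = 623.39 kJ/s
Heating duty = 37404 kJ/min

Q = 37400 kJ/min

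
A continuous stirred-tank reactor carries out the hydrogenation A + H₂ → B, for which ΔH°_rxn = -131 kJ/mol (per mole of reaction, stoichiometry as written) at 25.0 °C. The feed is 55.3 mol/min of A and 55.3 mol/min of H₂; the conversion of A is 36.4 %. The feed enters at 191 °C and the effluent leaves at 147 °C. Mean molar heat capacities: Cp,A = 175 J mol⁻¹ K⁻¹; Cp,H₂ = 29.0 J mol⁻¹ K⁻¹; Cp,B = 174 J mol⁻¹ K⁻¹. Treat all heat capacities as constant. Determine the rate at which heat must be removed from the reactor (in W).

Q_out = 53400 W

Extent of reaction ξ = 0.364 × 55.3 = 20.129 mol/min
Reaction term: ξ·ΔH°_rxn = 20.129 × -131 = -2636.9 kJ/min
Sensible, feed 191→25 °C: -1872.7 kJ/min
Outlet flows (mol/min): A 35.171, H₂ 35.171, B 20.129
Sensible, products 25→147 °C: 1302.6 kJ/min
Q = ΔH = -3207 kJ/min = -53.45 kW
Heat removed = 53450 W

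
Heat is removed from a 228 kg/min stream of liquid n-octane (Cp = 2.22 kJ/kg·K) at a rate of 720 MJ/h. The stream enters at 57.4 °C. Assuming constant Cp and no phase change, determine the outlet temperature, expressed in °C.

T_out = 33.7 °C

Q = 720 MJ/h = 12000 kJ/min
ΔT = Q/(ṁ·Cp) = 12000/(228×2.22) = 23.708 K
T_out = 57.4 − 23.708 = 33.692 °C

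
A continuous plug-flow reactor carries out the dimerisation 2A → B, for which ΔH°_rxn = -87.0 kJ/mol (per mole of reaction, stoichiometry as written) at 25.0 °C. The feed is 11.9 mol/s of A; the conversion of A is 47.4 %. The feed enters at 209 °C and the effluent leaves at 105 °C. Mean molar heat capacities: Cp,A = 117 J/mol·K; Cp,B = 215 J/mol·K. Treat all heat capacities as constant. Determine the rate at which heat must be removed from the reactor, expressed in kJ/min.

Q_out = 23700 kJ/min

Extent of reaction ξ = 0.474 × 11.9 / 2 = 2.8203 mol/s
Reaction term: ξ·ΔH°_rxn = 2.8203 × -87.0 = -245.37 kJ/s
Sensible, feed 209→25 °C: -256.18 kJ/s
Outlet flows (mol/s): A 6.2594, B 2.8203
Sensible, products 25→105 °C: 107.1 kJ/s
Q = ΔH = -394.45 kJ/s = -394.45 kW
Heat removed = 23667 kJ/min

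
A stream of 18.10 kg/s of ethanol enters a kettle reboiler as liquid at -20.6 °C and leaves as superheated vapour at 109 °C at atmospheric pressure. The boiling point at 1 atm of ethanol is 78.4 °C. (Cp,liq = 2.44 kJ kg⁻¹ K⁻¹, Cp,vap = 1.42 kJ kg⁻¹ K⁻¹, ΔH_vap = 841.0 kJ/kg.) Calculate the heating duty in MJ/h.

Q = 73400 MJ/h

liquid -20.6→78.4 °C: 241.56 kJ/kg
vaporisation at 78.4 °C: 841 kJ/kg
vapour 78.4→109 °C: 43.452 kJ/kg
Δh = 241.56 + 841 + 43.452 = 1126 kJ/kg
Q = ṁ·Δh = 18.10 kg/s × 1126 kJ/kg = 20381 kJ/s
|Q| = 20381 kW = 73371 MJ/h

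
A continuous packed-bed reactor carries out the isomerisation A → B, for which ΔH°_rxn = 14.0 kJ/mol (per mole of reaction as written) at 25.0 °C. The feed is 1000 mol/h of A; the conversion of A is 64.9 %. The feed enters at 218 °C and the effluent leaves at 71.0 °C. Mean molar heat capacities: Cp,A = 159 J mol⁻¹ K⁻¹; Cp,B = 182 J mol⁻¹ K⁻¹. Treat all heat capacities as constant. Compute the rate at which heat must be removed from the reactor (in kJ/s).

Extent of reaction ξ = 0.649 × 1000 = 649 mol/h
Reaction term: ξ·ΔH°_rxn = 649 × 14.0 = 9086 kJ/h
Sensible, feed 218→25 °C: -30687 kJ/h
Outlet flows (mol/h): A 351, B 649
Sensible, products 25→71.0 °C: 8000.6 kJ/h
Q = ΔH = -13600 kJ/h = -3.7779 kW
Heat removed = 3.7779 kJ/s

Q_out = 3.78 kJ/s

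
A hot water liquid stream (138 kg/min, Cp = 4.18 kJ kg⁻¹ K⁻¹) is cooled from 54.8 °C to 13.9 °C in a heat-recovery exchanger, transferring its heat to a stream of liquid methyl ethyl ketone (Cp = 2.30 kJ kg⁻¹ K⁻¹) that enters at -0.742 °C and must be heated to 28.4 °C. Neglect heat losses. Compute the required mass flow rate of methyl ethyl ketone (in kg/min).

Heat released by hot stream: Q = 138 × 4.18 × (54.8 − 13.9) = 23593 kJ/min
Energy balance on cold side (adiabatic exchanger): Q = ṁ_c·Cp_c·(T_c,out − T_c,in)
ṁ_c = 23593 / [2.30 × (28.4 − -0.742)] = 351.99 kg/min

ṁ_c = 352 kg/min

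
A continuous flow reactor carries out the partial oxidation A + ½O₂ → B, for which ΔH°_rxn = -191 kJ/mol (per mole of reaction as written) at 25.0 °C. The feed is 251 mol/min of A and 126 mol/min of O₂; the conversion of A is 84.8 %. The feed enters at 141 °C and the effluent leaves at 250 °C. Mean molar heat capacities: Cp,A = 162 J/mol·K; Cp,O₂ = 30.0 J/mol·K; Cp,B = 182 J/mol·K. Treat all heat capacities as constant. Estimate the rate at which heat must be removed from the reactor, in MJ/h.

Extent of reaction ξ = 0.848 × 251 = 212.85 mol/min
Reaction term: ξ·ΔH°_rxn = 212.85 × -191 = -40654 kJ/min
Sensible, feed 141→25 °C: -5155.3 kJ/min
Outlet flows (mol/min): A 38.152, O₂ 19.576, B 212.85
Sensible, products 25→250 °C: 10239 kJ/min
Q = ΔH = -35570 kJ/min = -592.84 kW
Heat removed = 2134.2 MJ/h

Q_out = 2130 MJ/h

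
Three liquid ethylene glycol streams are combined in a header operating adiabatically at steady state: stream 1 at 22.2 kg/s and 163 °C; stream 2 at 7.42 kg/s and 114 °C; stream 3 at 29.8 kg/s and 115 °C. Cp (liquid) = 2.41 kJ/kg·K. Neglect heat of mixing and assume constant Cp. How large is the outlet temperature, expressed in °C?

T_out = 133 °C

Adiabatic, steady state ⇒ Σ ṁᵢCp,ᵢ(T_out − Tᵢ) = 0
T_out = Σ ṁᵢCp,ᵢTᵢ / Σ ṁᵢCp,ᵢ
      = 19018 / 143.2 = 132.81 °C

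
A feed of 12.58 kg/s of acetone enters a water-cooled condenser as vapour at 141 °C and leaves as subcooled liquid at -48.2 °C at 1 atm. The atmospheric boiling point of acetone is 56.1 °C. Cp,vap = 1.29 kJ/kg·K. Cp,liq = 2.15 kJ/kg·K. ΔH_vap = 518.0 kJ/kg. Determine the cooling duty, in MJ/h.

vapour 141→56.1 °C: -109.52 kJ/kg
condensation at 56.1 °C: -518 kJ/kg
liquid 56.1→-48.2 °C: -224.25 kJ/kg
Δh = -109.52 + -518 + -224.25 = -851.77 kJ/kg
Q = ṁ·Δh = 12.58 kg/s × -851.77 kJ/kg = -10715 kJ/s
|Q| = 10715 kW = 38575 MJ/h

Q_c = 38600 MJ/h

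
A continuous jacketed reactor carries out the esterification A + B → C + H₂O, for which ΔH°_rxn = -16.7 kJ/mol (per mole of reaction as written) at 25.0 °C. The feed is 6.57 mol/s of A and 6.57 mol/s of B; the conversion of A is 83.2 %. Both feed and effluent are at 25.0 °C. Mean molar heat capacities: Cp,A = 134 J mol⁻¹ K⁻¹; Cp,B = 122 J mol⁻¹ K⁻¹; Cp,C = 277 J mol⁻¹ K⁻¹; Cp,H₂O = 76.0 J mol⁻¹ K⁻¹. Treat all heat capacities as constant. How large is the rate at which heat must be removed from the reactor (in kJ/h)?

Q_out = 329000 kJ/h

Extent of reaction ξ = 0.832 × 6.57 = 5.4662 mol/s
Reaction term: ξ·ΔH°_rxn = 5.4662 × -16.7 = -91.286 kJ/s
Q = ΔH = -91.286 kJ/s = -91.286 kW
Heat removed = 328630 kJ/h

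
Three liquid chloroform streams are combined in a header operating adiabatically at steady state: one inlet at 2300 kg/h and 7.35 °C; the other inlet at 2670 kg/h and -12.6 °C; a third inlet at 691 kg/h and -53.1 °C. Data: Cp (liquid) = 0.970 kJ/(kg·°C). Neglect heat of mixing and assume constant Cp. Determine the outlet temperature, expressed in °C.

No heat crosses the boundary, so H_out = H_in.
T_out = Σ ṁᵢCp,ᵢTᵢ / Σ ṁᵢCp,ᵢ
      = -51826 / 5491.2 = -9.4381 °C

T_out = -9.44 °C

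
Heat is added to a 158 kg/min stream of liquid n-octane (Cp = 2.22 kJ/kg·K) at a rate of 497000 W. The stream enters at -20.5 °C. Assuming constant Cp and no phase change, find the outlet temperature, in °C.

Q = 497000 W = 29820 kJ/min
ΔT = Q/(ṁ·Cp) = 29820/(158×2.22) = 85.015 K
T_out = -20.5 + 85.015 = 64.515 °C

T_out = 64.5 °C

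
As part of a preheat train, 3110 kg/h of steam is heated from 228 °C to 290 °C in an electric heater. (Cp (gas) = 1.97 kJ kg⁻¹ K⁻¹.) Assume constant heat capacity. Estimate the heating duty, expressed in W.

Q = 106000 W

Q = ṁ·Cp·ΔT = 3110 × 1.97 × (290 − 228) = 379860 kJ/h
Converting: 379860 / 3600 s = 105.52 kW
Heating duty = 105520 W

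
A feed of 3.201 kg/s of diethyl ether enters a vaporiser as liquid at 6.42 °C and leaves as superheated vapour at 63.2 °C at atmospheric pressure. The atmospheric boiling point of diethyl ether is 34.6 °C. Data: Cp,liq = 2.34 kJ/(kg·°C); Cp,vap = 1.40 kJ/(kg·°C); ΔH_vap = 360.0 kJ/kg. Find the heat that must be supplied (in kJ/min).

Q = 89500 kJ/min

liquid 6.42→34.6 °C: 65.941 kJ/kg
vaporisation at 34.6 °C: 360 kJ/kg
vapour 34.6→63.2 °C: 40.04 kJ/kg
Δh = 65.941 + 360 + 40.04 = 465.98 kJ/kg
Q = ṁ·Δh = 3.201 kg/s × 465.98 kJ/kg = 1491.6 kJ/s
|Q| = 1491.6 kW = 89496 kJ/min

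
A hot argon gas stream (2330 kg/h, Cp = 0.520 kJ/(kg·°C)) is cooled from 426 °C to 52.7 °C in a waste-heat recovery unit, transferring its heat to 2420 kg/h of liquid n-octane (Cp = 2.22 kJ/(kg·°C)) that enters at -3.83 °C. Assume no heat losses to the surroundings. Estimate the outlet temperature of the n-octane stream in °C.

Heat released by hot stream: Q = 2330 × 0.520 × (426 − 52.7) = 452290 kJ/h
Energy balance on cold side (adiabatic exchanger): Q = ṁ_c·Cp_c·(T_c,out − T_c,in)
T_c,out = -3.83 + 452290/(2420 × 2.22) = 80.358 °C

T_c,out = 80.4 °C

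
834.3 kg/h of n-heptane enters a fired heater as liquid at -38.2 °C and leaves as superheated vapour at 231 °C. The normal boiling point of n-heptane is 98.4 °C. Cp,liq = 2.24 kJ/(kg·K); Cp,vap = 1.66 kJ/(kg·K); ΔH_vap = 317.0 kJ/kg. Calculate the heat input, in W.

liquid -38.2→98.4 °C: 305.98 kJ/kg
vaporisation at 98.4 °C: 317 kJ/kg
vapour 98.4→231 °C: 220.12 kJ/kg
Δh = 305.98 + 317 + 220.12 = 843.1 kJ/kg
Q = ṁ·Δh = 834.3 kg/h × 843.1 kJ/kg = 703400 kJ/h
|Q| = 195.39 kW = 195390 W

Q = 195000 W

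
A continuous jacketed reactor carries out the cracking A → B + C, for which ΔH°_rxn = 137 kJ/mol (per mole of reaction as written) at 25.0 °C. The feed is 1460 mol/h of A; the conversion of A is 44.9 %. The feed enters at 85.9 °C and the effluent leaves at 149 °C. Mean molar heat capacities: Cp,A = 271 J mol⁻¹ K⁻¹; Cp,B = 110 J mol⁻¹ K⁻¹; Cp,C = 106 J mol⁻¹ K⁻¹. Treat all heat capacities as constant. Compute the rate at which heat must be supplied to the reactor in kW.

Extent of reaction ξ = 0.449 × 1460 = 655.54 mol/h
Reaction term: ξ·ΔH°_rxn = 655.54 × 137 = 89809 kJ/h
Sensible, feed 85.9→25 °C: -24096 kJ/h
Outlet flows (mol/h): A 804.46, B 655.54, C 655.54
Sensible, products 25→149 °C: 44591 kJ/h
Q = ΔH = 110300 kJ/h = 30.64 kW
Heat supplied = 30.64 kW

Q_in = 30.6 kW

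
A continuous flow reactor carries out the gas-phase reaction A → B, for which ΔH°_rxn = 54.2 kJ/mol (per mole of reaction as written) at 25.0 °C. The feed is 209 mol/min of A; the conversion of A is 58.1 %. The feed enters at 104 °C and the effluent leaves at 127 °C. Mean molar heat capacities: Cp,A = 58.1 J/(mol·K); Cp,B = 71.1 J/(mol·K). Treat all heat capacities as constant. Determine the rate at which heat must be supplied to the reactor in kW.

Extent of reaction ξ = 0.581 × 209 = 121.43 mol/min
Reaction term: ξ·ΔH°_rxn = 121.43 × 54.2 = 6581.5 kJ/min
Sensible, feed 104→25 °C: -959.29 kJ/min
Outlet flows (mol/min): A 87.571, B 121.43
Sensible, products 25→127 °C: 1399.6 kJ/min
Q = ΔH = 7021.8 kJ/min = 117.03 kW
Heat supplied = 117.03 kW

Q_in = 117 kW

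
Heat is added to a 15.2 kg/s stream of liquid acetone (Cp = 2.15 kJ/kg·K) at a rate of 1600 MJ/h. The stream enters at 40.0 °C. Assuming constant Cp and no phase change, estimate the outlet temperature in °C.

Q = 1600 MJ/h = 444.44 kJ/s
ΔT = Q/(ṁ·Cp) = 444.44/(15.2×2.15) = 13.6 K
T_out = 40.0 + 13.6 = 53.6 °C

T_out = 53.6 °C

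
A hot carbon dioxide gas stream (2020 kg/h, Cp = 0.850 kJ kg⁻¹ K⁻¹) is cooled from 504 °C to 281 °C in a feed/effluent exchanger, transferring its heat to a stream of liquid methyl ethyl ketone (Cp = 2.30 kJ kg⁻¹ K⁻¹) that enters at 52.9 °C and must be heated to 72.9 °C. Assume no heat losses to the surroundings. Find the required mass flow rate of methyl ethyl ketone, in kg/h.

Heat released by hot stream: Q = 2020 × 0.850 × (504 − 281) = 382890 kJ/h
Energy balance on cold side (adiabatic exchanger): Q = ṁ_c·Cp_c·(T_c,out − T_c,in)
ṁ_c = 382890 / [2.30 × (72.9 − 52.9)] = 8323.7 kg/h

ṁ_c = 8320 kg/h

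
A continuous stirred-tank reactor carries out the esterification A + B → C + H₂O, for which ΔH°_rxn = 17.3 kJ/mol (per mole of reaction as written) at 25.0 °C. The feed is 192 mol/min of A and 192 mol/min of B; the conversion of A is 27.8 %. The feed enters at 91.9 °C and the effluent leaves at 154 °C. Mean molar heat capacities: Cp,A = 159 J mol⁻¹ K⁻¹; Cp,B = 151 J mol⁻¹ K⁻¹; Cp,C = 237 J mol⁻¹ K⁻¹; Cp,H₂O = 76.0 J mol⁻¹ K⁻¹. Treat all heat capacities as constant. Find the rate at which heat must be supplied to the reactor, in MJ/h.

Q_in = 278 MJ/h

Extent of reaction ξ = 0.278 × 192 = 53.376 mol/min
Reaction term: ξ·ΔH°_rxn = 53.376 × 17.3 = 923.4 kJ/min
Sensible, feed 91.9→25 °C: -3981.9 kJ/min
Outlet flows (mol/min): A 138.62, B 138.62, C 53.376, H₂O 53.376
Sensible, products 25→154 °C: 7698.7 kJ/min
Q = ΔH = 4640.3 kJ/min = 77.338 kW
Heat supplied = 278.42 MJ/h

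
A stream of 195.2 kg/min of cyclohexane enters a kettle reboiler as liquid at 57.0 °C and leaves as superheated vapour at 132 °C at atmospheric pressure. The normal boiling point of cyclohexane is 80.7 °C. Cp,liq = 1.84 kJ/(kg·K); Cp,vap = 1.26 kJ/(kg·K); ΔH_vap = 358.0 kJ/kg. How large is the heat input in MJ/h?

Q = 5460 MJ/h

liquid 57.0→80.7 °C: 43.608 kJ/kg
vaporisation at 80.7 °C: 358 kJ/kg
vapour 80.7→132 °C: 64.638 kJ/kg
Δh = 43.608 + 358 + 64.638 = 466.25 kJ/kg
Q = ṁ·Δh = 195.2 kg/min × 466.25 kJ/kg = 91011 kJ/min
|Q| = 1516.9 kW = 5460.7 MJ/h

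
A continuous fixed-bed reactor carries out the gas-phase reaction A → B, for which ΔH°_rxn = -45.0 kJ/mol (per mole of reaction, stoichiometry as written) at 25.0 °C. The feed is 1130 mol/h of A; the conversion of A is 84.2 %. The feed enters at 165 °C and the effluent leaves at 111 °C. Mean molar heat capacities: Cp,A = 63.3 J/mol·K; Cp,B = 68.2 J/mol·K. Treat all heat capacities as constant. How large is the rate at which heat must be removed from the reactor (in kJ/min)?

Q_out = 771 kJ/min

Extent of reaction ξ = 0.842 × 1130 = 951.46 mol/h
Reaction term: ξ·ΔH°_rxn = 951.46 × -45.0 = -42816 kJ/h
Sensible, feed 165→25 °C: -10014 kJ/h
Outlet flows (mol/h): A 178.54, B 951.46
Sensible, products 25→111 °C: 6552.4 kJ/h
Q = ΔH = -46277 kJ/h = -12.855 kW
Heat removed = 771.29 kJ/min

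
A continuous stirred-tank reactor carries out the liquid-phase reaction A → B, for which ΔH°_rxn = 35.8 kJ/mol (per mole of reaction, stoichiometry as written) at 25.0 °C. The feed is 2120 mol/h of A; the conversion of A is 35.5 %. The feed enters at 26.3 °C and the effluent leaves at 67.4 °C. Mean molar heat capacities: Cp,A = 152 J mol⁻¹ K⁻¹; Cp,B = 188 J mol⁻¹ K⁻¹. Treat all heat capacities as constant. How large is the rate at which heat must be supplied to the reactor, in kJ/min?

Extent of reaction ξ = 0.355 × 2120 = 752.6 mol/h
Reaction term: ξ·ΔH°_rxn = 752.6 × 35.8 = 26943 kJ/h
Sensible, feed 26.3→25 °C: -418.91 kJ/h
Outlet flows (mol/h): A 1367.4, B 752.6
Sensible, products 25→67.4 °C: 14812 kJ/h
Q = ΔH = 41336 kJ/h = 11.482 kW
Heat supplied = 688.93 kJ/min

Q_in = 689 kJ/min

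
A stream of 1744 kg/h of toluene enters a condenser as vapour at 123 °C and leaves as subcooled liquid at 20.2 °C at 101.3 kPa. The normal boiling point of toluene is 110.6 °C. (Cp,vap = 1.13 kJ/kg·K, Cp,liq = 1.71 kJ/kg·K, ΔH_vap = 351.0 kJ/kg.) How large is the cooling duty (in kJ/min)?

vapour 123→110.6 °C: -14.012 kJ/kg
condensation at 110.6 °C: -351 kJ/kg
liquid 110.6→20.2 °C: -154.58 kJ/kg
Δh = -14.012 + -351 + -154.58 = -519.6 kJ/kg
Q = ṁ·Δh = 1744 kg/h × -519.6 kJ/kg = -906180 kJ/h
|Q| = 251.72 kW = 15103 kJ/min

Q_c = 15100 kJ/min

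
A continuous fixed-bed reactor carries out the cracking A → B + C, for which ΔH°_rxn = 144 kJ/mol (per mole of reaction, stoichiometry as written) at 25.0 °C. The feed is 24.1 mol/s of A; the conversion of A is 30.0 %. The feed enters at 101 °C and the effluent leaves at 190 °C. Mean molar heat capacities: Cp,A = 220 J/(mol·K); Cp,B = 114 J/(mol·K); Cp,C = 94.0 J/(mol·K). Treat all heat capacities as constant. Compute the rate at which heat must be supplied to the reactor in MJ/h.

Q_in = 5400 MJ/h

Extent of reaction ξ = 0.300 × 24.1 = 7.23 mol/s
Reaction term: ξ·ΔH°_rxn = 7.23 × 144 = 1041.1 kJ/s
Sensible, feed 101→25 °C: -402.95 kJ/s
Outlet flows (mol/s): A 16.87, B 7.23, C 7.23
Sensible, products 25→190 °C: 860.51 kJ/s
Q = ΔH = 1498.7 kJ/s = 1498.7 kW
Heat supplied = 5395.3 MJ/h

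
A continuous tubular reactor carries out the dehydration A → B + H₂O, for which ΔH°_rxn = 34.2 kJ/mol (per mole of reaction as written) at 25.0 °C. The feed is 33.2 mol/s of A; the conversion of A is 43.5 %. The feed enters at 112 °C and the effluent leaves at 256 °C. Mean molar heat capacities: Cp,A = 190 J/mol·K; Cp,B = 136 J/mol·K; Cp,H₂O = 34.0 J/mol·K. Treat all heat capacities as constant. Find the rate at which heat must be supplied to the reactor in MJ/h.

Q_in = 4810 MJ/h

Extent of reaction ξ = 0.435 × 33.2 = 14.442 mol/s
Reaction term: ξ·ΔH°_rxn = 14.442 × 34.2 = 493.92 kJ/s
Sensible, feed 112→25 °C: -548.8 kJ/s
Outlet flows (mol/s): A 18.758, B 14.442, H₂O 14.442
Sensible, products 25→256 °C: 1390.4 kJ/s
Q = ΔH = 1335.5 kJ/s = 1335.5 kW
Heat supplied = 4808 MJ/h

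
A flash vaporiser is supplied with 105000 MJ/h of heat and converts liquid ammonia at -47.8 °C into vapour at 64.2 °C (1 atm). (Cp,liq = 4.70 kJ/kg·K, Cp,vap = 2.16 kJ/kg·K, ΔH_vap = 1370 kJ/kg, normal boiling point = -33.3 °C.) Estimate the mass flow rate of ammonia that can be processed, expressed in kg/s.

Δh = 4.70×(-33.3−-47.8) + 1370 + 2.16×(64.2−-33.3) = 1648.8 kJ/kg
Q = 105000 MJ/h = 29167 kJ/s = 29167 kJ/s
ṁ = Q/Δh = 29167 / 1648.8 = 17.69 kg/s

ṁ = 17.7 kg/s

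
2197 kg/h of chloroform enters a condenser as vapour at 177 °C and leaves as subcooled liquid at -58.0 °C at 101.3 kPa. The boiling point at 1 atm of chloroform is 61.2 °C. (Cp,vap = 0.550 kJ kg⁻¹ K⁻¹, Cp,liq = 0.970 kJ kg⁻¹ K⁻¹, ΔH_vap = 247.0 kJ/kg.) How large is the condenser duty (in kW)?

Q_c = 260 kW

vapour 177→61.2 °C: -63.69 kJ/kg
condensation at 61.2 °C: -247 kJ/kg
liquid 61.2→-58.0 °C: -115.62 kJ/kg
Δh = -63.69 + -247 + -115.62 = -426.31 kJ/kg
Q = ṁ·Δh = 2197 kg/h × -426.31 kJ/kg = -936610 kJ/h
|Q| = 260.17 kW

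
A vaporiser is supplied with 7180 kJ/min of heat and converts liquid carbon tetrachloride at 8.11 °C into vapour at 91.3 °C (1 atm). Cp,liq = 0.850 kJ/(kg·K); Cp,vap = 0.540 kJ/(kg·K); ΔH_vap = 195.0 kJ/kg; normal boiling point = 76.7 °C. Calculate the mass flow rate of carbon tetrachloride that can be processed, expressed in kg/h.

Δh = 0.850×(76.7−8.11) + 195.0 + 0.540×(91.3−76.7) = 261.19 kJ/kg
Q = 7180 kJ/min = 119.67 kJ/s = 430800 kJ/h
ṁ = Q/Δh = 430800 / 261.19 = 1649.4 kg/h

ṁ = 1650 kg/h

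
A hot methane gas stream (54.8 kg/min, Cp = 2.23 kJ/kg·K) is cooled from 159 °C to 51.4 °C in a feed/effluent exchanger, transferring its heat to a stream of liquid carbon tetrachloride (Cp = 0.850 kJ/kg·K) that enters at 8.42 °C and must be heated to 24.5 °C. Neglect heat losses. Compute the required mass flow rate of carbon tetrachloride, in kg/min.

Heat released by hot stream: Q = 54.8 × 2.23 × (159 − 51.4) = 13149 kJ/min
Energy balance on cold side (adiabatic exchanger): Q = ṁ_c·Cp_c·(T_c,out − T_c,in)
ṁ_c = 13149 / [0.850 × (24.5 − 8.42)] = 962.04 kg/min

ṁ_c = 962 kg/min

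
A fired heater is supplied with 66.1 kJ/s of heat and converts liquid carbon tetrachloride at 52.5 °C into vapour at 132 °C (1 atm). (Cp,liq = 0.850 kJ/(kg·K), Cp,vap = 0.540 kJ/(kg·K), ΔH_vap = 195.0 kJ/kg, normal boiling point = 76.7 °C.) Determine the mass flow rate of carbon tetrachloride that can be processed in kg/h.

ṁ = 970 kg/h

Δh = 0.850×(76.7−52.5) + 195.0 + 0.540×(132−76.7) = 245.43 kJ/kg
Q = 66.1 kJ/s = 66.1 kJ/s = 237960 kJ/h
ṁ = Q/Δh = 237960 / 245.43 = 969.56 kg/h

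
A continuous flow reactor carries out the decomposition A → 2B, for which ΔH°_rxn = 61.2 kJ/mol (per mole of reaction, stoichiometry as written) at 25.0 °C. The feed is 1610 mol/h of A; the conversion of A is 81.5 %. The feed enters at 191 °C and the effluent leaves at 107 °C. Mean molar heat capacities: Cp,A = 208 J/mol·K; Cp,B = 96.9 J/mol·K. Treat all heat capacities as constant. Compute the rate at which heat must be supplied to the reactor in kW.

Q_in = 14.1 kW

Extent of reaction ξ = 0.815 × 1610 = 1312.1 mol/h
Reaction term: ξ·ΔH°_rxn = 1312.1 × 61.2 = 80304 kJ/h
Sensible, feed 191→25 °C: -55590 kJ/h
Outlet flows (mol/h): A 297.85, B 2624.3
Sensible, products 25→107 °C: 25932 kJ/h
Q = ΔH = 50646 kJ/h = 14.068 kW
Heat supplied = 14.068 kW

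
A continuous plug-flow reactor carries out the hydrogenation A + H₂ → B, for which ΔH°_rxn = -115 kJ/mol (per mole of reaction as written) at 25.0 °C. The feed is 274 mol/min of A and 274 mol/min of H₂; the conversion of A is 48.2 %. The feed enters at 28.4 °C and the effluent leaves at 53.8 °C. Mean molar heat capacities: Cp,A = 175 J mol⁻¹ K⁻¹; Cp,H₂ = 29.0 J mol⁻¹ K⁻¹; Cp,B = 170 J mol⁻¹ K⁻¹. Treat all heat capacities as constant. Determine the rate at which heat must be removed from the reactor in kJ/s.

Extent of reaction ξ = 0.482 × 274 = 132.07 mol/min
Reaction term: ξ·ΔH°_rxn = 132.07 × -115 = -15188 kJ/min
Sensible, feed 28.4→25 °C: -190.05 kJ/min
Outlet flows (mol/min): A 141.93, H₂ 141.93, B 132.07
Sensible, products 25→53.8 °C: 1480.5 kJ/min
Q = ΔH = -13897 kJ/min = -231.62 kW
Heat removed = 231.62 kJ/s

Q_out = 232 kJ/s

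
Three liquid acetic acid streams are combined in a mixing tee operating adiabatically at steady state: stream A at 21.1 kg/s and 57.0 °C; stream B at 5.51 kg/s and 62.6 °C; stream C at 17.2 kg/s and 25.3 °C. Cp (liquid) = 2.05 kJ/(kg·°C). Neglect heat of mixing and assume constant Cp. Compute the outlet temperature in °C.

Adiabatic, steady state ⇒ Σ ṁᵢCp,ᵢ(T_out − Tᵢ) = 0
T_out = Σ ṁᵢCp,ᵢTᵢ / Σ ṁᵢCp,ᵢ
      = 4064.7 / 89.811 = 45.259 °C

T_out = 45.3 °C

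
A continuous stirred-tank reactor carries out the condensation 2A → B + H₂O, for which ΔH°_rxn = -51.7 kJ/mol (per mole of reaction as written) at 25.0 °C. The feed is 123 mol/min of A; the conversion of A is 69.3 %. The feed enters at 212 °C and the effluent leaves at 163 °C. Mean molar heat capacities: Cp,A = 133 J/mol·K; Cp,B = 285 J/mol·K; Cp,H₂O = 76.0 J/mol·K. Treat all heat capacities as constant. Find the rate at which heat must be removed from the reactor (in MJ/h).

Extent of reaction ξ = 0.693 × 123 / 2 = 42.619 mol/min
Reaction term: ξ·ΔH°_rxn = 42.619 × -51.7 = -2203.4 kJ/min
Sensible, feed 212→25 °C: -3059.1 kJ/min
Outlet flows (mol/min): A 37.761, B 42.619, H₂O 42.619
Sensible, products 25→163 °C: 2816.3 kJ/min
Q = ΔH = -2446.3 kJ/min = -40.771 kW
Heat removed = 146.78 MJ/h

Q_out = 147 MJ/h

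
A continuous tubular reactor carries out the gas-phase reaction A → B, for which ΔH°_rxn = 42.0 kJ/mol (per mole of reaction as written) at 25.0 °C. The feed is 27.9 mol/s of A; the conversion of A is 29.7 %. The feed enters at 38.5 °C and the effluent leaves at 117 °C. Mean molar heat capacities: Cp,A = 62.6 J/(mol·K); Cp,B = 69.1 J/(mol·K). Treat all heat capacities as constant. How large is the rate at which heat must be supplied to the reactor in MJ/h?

Q_in = 1760 MJ/h

Extent of reaction ξ = 0.297 × 27.9 = 8.2863 mol/s
Reaction term: ξ·ΔH°_rxn = 8.2863 × 42.0 = 348.02 kJ/s
Sensible, feed 38.5→25 °C: -23.578 kJ/s
Outlet flows (mol/s): A 19.614, B 8.2863
Sensible, products 25→117 °C: 165.64 kJ/s
Q = ΔH = 490.08 kJ/s = 490.08 kW
Heat supplied = 1764.3 MJ/h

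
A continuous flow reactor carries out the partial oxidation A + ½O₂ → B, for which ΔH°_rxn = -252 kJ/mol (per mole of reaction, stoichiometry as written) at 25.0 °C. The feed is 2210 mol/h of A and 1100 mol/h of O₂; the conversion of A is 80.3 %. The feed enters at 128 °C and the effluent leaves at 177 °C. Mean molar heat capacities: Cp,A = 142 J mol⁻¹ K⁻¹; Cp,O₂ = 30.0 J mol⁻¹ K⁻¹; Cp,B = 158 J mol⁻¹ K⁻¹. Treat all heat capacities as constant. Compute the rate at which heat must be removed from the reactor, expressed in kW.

Q_out = 119 kW

Extent of reaction ξ = 0.803 × 2210 = 1774.6 mol/h
Reaction term: ξ·ΔH°_rxn = 1774.6 × -252 = -447210 kJ/h
Sensible, feed 128→25 °C: -35722 kJ/h
Outlet flows (mol/h): A 435.37, O₂ 212.68, B 1774.6
Sensible, products 25→177 °C: 52986 kJ/h
Q = ΔH = -429940 kJ/h = -119.43 kW
Heat removed = 119.43 kW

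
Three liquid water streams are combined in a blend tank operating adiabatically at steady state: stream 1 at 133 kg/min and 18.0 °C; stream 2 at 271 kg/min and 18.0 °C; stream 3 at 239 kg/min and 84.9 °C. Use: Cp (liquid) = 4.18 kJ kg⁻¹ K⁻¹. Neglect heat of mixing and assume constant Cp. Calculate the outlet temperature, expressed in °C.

T_out = 42.9 °C

Adiabatic, steady state ⇒ Σ ṁᵢCp,ᵢ(T_out − Tᵢ) = 0
Σ ṁᵢCp,ᵢTᵢ = 133×4.18×18.0 + 271×4.18×18.0 + 239×4.18×84.9 = 115210
Σ ṁᵢCp,ᵢ = 133×4.18 + 271×4.18 + 239×4.18 = 2687.7
T_out = 115210 / 2687.7 = 42.866 °C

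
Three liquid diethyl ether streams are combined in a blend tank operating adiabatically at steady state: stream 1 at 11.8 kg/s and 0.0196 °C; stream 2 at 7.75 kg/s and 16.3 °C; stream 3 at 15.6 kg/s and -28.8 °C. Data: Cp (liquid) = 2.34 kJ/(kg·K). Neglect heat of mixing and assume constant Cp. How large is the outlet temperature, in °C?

Adiabatic, steady state ⇒ Σ ṁᵢCp,ᵢ(T_out − Tᵢ) = 0
T_out = Σ ṁᵢCp,ᵢTᵢ / Σ ṁᵢCp,ᵢ
      = -755.17 / 82.251 = -9.1813 °C

T_out = -9.18 °C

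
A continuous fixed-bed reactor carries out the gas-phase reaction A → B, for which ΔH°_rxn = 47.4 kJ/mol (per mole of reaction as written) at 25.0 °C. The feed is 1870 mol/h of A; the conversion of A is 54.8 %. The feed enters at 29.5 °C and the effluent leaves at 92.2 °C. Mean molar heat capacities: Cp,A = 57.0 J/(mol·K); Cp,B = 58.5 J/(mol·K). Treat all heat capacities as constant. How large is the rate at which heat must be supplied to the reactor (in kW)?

Extent of reaction ξ = 0.548 × 1870 = 1024.8 mol/h
Reaction term: ξ·ΔH°_rxn = 1024.8 × 47.4 = 48574 kJ/h
Sensible, feed 29.5→25 °C: -479.65 kJ/h
Outlet flows (mol/h): A 845.24, B 1024.8
Sensible, products 25→92.2 °C: 7266.1 kJ/h
Q = ΔH = 55360 kJ/h = 15.378 kW
Heat supplied = 15.378 kW

Q_in = 15.4 kW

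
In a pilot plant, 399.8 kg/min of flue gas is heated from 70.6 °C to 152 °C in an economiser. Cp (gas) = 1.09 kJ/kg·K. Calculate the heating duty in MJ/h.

Q = ṁ·Cp·ΔT = 399.8 × 1.09 × (152 − 70.6) = 35473 kJ/min
Converting: 35473 / 60 s = 591.21 kW
Heating duty = 2128.4 MJ/h

Q = 2130 MJ/h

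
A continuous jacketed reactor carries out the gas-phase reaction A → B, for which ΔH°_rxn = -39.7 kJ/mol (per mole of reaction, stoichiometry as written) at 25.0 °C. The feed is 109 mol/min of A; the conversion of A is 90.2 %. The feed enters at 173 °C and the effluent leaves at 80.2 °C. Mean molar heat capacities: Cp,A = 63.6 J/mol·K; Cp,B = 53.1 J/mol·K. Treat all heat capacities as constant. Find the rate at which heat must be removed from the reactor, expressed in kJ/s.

Extent of reaction ξ = 0.902 × 109 = 98.318 mol/min
Reaction term: ξ·ΔH°_rxn = 98.318 × -39.7 = -3903.2 kJ/min
Sensible, feed 173→25 °C: -1026 kJ/min
Outlet flows (mol/min): A 10.682, B 98.318
Sensible, products 25→80.2 °C: 325.68 kJ/min
Q = ΔH = -4603.5 kJ/min = -76.726 kW
Heat removed = 76.726 kJ/s

Q_out = 76.7 kJ/s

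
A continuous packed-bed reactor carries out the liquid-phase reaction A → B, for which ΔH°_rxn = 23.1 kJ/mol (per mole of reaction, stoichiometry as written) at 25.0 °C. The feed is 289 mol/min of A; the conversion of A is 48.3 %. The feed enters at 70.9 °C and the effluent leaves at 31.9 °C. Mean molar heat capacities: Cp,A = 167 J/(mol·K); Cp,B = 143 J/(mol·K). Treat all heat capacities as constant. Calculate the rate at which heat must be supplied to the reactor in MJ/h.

Q_in = 79.1 MJ/h

Extent of reaction ξ = 0.483 × 289 = 139.59 mol/min
Reaction term: ξ·ΔH°_rxn = 139.59 × 23.1 = 3224.5 kJ/min
Sensible, feed 70.9→25 °C: -2215.3 kJ/min
Outlet flows (mol/min): A 149.41, B 139.59
Sensible, products 25→31.9 °C: 309.9 kJ/min
Q = ΔH = 1319.1 kJ/min = 21.985 kW
Heat supplied = 79.145 MJ/h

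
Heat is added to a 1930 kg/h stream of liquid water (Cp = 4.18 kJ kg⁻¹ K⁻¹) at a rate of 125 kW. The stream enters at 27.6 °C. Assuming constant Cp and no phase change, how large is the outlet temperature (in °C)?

T_out = 83.4 °C

Q = 125 kW = 450000 kJ/h
ΔT = Q/(ṁ·Cp) = 450000/(1930×4.18) = 55.78 K
T_out = 27.6 + 55.78 = 83.38 °C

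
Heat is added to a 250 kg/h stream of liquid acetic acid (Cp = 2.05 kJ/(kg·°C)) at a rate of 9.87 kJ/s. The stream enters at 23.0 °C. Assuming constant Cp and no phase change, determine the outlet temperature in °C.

Q = 9.87 kJ/s = 35532 kJ/h
ΔT = Q/(ṁ·Cp) = 35532/(250×2.05) = 69.331 K
T_out = 23.0 + 69.331 = 92.331 °C

T_out = 92.3 °C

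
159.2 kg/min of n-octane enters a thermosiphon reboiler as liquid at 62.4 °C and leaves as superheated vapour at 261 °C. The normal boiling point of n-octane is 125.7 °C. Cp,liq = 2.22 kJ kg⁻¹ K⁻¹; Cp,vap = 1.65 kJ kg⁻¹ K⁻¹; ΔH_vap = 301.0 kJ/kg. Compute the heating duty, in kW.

liquid 62.4→125.7 °C: 140.53 kJ/kg
vaporisation at 125.7 °C: 301 kJ/kg
vapour 125.7→261 °C: 223.25 kJ/kg
Δh = 140.53 + 301 + 223.25 = 664.77 kJ/kg
Q = ṁ·Δh = 159.2 kg/min × 664.77 kJ/kg = 105830 kJ/min
|Q| = 1763.9 kW

Q = 1760 kW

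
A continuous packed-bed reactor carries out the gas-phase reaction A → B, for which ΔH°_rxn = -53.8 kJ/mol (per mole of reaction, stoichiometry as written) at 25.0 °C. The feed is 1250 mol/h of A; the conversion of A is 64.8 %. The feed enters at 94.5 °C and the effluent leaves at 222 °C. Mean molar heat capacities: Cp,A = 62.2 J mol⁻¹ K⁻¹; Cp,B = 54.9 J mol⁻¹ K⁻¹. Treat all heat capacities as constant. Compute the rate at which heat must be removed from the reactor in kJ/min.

Extent of reaction ξ = 0.648 × 1250 = 810 mol/h
Reaction term: ξ·ΔH°_rxn = 810 × -53.8 = -43578 kJ/h
Sensible, feed 94.5→25 °C: -5403.6 kJ/h
Outlet flows (mol/h): A 440, B 810
Sensible, products 25→222 °C: 14152 kJ/h
Q = ΔH = -34830 kJ/h = -9.6749 kW
Heat removed = 580.5 kJ/min

Q_out = 580 kJ/min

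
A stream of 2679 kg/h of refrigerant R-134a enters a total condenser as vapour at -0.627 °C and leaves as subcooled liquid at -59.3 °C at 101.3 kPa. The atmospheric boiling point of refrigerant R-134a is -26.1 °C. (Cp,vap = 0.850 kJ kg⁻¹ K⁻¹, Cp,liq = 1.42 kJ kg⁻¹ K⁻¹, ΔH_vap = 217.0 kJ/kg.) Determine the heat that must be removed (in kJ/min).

Q_c = 12800 kJ/min

vapour -0.627→-26.1 °C: -21.652 kJ/kg
condensation at -26.1 °C: -217 kJ/kg
liquid -26.1→-59.3 °C: -47.144 kJ/kg
Δh = -21.652 + -217 + -47.144 = -285.8 kJ/kg
Q = ṁ·Δh = 2679 kg/h × -285.8 kJ/kg = -765650 kJ/h
|Q| = 212.68 kW = 12761 kJ/min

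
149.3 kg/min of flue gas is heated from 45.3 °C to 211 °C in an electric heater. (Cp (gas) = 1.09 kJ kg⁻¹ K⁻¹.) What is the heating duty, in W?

Q = 449000 W

Q = ṁ·Cp·ΔT = 149.3 × 1.09 × (211 − 45.3) = 26966 kJ/min
Converting: 26966 / 60 s = 449.43 kW
Heating duty = 449430 W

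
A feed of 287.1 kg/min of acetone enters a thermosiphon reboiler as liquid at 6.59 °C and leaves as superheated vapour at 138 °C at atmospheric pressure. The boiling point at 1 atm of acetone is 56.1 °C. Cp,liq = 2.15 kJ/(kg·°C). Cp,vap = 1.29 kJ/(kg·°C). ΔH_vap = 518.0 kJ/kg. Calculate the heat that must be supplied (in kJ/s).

Q = 3490 kJ/s

liquid 6.59→56.1 °C: 106.45 kJ/kg
vaporisation at 56.1 °C: 518 kJ/kg
vapour 56.1→138 °C: 105.65 kJ/kg
Δh = 106.45 + 518 + 105.65 = 730.1 kJ/kg
Q = ṁ·Δh = 287.1 kg/min × 730.1 kJ/kg = 209610 kJ/min
|Q| = 3493.5 kW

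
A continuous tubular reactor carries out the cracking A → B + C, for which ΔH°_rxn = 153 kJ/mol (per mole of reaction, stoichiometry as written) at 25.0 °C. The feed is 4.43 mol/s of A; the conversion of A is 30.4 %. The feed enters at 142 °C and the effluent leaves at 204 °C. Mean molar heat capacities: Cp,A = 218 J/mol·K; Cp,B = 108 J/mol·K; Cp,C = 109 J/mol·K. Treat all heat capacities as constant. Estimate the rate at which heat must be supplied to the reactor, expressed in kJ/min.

Extent of reaction ξ = 0.304 × 4.43 = 1.3467 mol/s
Reaction term: ξ·ΔH°_rxn = 1.3467 × 153 = 206.05 kJ/s
Sensible, feed 142→25 °C: -112.99 kJ/s
Outlet flows (mol/s): A 3.0833, B 1.3467, C 1.3467
Sensible, products 25→204 °C: 172.63 kJ/s
Q = ΔH = 265.68 kJ/s = 265.68 kW
Heat supplied = 15941 kJ/min

Q_in = 15900 kJ/min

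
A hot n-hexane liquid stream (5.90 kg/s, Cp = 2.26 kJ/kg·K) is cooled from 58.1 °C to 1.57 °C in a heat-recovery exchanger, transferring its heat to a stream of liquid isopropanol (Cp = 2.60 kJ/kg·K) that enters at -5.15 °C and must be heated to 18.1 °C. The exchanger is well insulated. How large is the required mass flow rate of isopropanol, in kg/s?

ṁ_c = 12.5 kg/s

Heat released by hot stream: Q = 5.90 × 2.26 × (58.1 − 1.57) = 753.77 kJ/s
Energy balance on cold side (adiabatic exchanger): Q = ṁ_c·Cp_c·(T_c,out − T_c,in)
ṁ_c = 753.77 / [2.60 × (18.1 − -5.15)] = 12.469 kg/s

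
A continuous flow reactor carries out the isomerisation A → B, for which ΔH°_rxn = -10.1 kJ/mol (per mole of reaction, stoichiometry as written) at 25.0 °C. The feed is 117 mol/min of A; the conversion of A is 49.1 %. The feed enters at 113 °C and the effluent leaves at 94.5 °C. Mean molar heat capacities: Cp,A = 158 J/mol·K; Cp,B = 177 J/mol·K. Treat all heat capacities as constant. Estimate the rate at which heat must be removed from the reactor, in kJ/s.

Q_out = 14.1 kJ/s

Extent of reaction ξ = 0.491 × 117 = 57.447 mol/min
Reaction term: ξ·ΔH°_rxn = 57.447 × -10.1 = -580.21 kJ/min
Sensible, feed 113→25 °C: -1626.8 kJ/min
Outlet flows (mol/min): A 59.553, B 57.447
Sensible, products 25→94.5 °C: 1360.6 kJ/min
Q = ΔH = -846.35 kJ/min = -14.106 kW
Heat removed = 14.106 kJ/s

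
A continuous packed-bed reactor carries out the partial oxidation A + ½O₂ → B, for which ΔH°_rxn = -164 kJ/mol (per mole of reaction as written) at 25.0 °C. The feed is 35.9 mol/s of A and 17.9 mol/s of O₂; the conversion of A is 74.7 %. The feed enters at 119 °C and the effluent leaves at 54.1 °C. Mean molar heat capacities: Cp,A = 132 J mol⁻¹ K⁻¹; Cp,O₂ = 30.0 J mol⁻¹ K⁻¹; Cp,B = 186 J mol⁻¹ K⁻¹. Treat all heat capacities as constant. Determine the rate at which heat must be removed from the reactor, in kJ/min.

Q_out = 283000 kJ/min

Extent of reaction ξ = 0.747 × 35.9 = 26.817 mol/s
Reaction term: ξ·ΔH°_rxn = 26.817 × -164 = -4398 kJ/s
Sensible, feed 119→25 °C: -495.93 kJ/s
Outlet flows (mol/s): A 9.0827, O₂ 4.4913, B 26.817
Sensible, products 25→54.1 °C: 183.96 kJ/s
Q = ΔH = -4710 kJ/s = -4710 kW
Heat removed = 282600 kJ/min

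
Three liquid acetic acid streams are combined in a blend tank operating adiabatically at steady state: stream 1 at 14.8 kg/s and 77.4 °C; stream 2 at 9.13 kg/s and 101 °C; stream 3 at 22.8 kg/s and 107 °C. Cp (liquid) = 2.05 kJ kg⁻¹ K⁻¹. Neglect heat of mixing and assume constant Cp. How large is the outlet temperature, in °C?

T_out = 96.5 °C

Energy balance with Q = 0: Σ ṁᵢCp,ᵢ(T_out − Tᵢ) = 0
Σ ṁᵢCp,ᵢTᵢ = 14.8×2.05×77.4 + 9.13×2.05×101 + 22.8×2.05×107 = 9239.9
Σ ṁᵢCp,ᵢ = 14.8×2.05 + 9.13×2.05 + 22.8×2.05 = 95.796
T_out = 9239.9 / 95.796 = 96.453 °C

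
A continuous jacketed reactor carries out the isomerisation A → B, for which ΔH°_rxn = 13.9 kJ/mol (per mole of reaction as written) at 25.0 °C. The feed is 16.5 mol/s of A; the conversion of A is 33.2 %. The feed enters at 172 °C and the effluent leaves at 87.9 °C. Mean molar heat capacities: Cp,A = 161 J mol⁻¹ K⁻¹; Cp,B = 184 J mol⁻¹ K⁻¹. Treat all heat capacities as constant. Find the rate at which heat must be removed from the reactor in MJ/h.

Q_out = 502 MJ/h

Extent of reaction ξ = 0.332 × 16.5 = 5.478 mol/s
Reaction term: ξ·ΔH°_rxn = 5.478 × 13.9 = 76.144 kJ/s
Sensible, feed 172→25 °C: -390.51 kJ/s
Outlet flows (mol/s): A 11.022, B 5.478
Sensible, products 25→87.9 °C: 175.02 kJ/s
Q = ΔH = -139.34 kJ/s = -139.34 kW
Heat removed = 501.63 MJ/h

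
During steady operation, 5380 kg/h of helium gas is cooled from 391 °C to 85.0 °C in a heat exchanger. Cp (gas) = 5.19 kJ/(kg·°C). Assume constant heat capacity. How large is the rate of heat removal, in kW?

Q = ṁ·Cp·ΔT = 5380 × 5.19 × (85.0 − 391) = -8.5442e+06 kJ/h
Converting: 8.5442e+06 / 3600 s = 2373.4 kW

Q_c = 2370 kW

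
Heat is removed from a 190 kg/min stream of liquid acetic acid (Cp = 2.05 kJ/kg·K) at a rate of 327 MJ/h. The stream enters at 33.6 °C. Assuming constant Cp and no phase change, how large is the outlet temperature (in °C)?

T_out = 19.6 °C

Q = 327 MJ/h = 5450 kJ/min
ΔT = Q/(ṁ·Cp) = 5450/(190×2.05) = 13.992 K
T_out = 33.6 − 13.992 = 19.608 °C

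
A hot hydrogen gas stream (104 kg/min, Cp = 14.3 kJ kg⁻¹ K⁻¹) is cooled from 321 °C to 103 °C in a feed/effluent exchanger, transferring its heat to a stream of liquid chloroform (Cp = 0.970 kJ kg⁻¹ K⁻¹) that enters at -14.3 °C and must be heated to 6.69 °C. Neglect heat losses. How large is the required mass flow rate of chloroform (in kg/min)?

ṁ_c = 15900 kg/min

Heat released by hot stream: Q = 104 × 14.3 × (321 − 103) = 324210 kJ/min
Energy balance on cold side (adiabatic exchanger): Q = ṁ_c·Cp_c·(T_c,out − T_c,in)
ṁ_c = 324210 / [0.970 × (6.69 − -14.3)] = 15924 kg/min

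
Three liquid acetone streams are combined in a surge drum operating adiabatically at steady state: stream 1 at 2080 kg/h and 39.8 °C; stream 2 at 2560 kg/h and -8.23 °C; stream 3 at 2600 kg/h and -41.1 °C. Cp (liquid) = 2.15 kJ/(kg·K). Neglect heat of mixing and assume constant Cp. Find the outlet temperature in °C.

Energy balance with Q = 0: Σ ṁᵢCp,ᵢ(T_out − Tᵢ) = 0
T_out = Σ ṁᵢCp,ᵢTᵢ / Σ ṁᵢCp,ᵢ
      = -97061 / 15566 = -6.2355 °C

T_out = -6.24 °C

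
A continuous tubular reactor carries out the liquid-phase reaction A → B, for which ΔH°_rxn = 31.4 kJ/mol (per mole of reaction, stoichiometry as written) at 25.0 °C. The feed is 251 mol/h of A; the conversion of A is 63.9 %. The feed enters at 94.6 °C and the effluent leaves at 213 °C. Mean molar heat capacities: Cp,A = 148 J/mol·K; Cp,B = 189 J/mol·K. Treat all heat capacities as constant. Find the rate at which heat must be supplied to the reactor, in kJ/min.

Extent of reaction ξ = 0.639 × 251 = 160.39 mol/h
Reaction term: ξ·ΔH°_rxn = 160.39 × 31.4 = 5036.2 kJ/h
Sensible, feed 94.6→25 °C: -2585.5 kJ/h
Outlet flows (mol/h): A 90.611, B 160.39
Sensible, products 25→213 °C: 8220.1 kJ/h
Q = ΔH = 10671 kJ/h = 2.9641 kW
Heat supplied = 177.85 kJ/min

Q_in = 178 kJ/min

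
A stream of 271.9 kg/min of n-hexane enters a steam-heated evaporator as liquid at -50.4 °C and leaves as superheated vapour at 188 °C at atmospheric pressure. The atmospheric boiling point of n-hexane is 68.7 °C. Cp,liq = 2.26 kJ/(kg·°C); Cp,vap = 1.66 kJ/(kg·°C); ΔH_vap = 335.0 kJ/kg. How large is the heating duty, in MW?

liquid -50.4→68.7 °C: 269.17 kJ/kg
vaporisation at 68.7 °C: 335 kJ/kg
vapour 68.7→188 °C: 198.04 kJ/kg
Δh = 269.17 + 335 + 198.04 = 802.2 kJ/kg
Q = ṁ·Δh = 271.9 kg/min × 802.2 kJ/kg = 218120 kJ/min
|Q| = 3635.3 kW = 3.6353 MW

Q = 3.64 MW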